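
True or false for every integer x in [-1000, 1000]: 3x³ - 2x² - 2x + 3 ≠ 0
The claim fails at x = -1:
x = -1: LHS = 3·(-1)³ - 2·(-1)² - 2·(-1) + 3 = 0; 0 ≠ 0 — FAILS

Because a single integer refutes it, the statement is false.

Answer: False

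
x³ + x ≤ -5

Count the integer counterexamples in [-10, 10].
Counterexamples in [-10, 10]: {-1, 0, 1, 2, 3, 4, 5, 6, 7, 8, 9, 10}.

Counting them gives 12 values.

Answer: 12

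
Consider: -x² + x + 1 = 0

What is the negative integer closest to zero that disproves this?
Testing negative integers from -1 downward:
x = -1: LHS = -(-1)² + (-1) + 1 = -1; -1 = 0 — FAILS  ← closest negative counterexample to 0

Answer: x = -1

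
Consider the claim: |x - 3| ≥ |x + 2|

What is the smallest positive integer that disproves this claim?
Testing positive integers:
x = 1: LHS = |1 - 3| = |-2| = 2, RHS = |1 + 2| = |3| = 3; 2 ≥ 3 — FAILS  ← smallest positive counterexample

Answer: x = 1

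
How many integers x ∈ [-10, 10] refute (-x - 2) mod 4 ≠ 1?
Counterexamples in [-10, 10]: {-7, -3, 1, 5, 9}.

Counting them gives 5 values.

Answer: 5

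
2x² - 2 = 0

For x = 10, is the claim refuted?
Substitute x = 10 into the relation:
x = 10: LHS = 2·10² - 2 = 198; 198 = 0 — FAILS

Since the claim fails at x = 10, this value is a counterexample.

Answer: Yes, x = 10 is a counterexample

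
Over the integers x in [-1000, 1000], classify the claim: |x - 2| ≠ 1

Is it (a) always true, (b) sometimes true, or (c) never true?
Holds at x = 0: LHS = |0 - 2| = |-2| = 2; 2 ≠ 1 — holds
Fails at x = 1: LHS = |1 - 2| = |-1| = 1; 1 ≠ 1 — FAILS
It is satisfied by some integers in the range but not all.

Answer: Sometimes true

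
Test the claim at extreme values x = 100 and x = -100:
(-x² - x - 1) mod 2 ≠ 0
x = 100: LHS = (-100² - 100 - 1) mod 2 = (-10101) mod 2 = 1; 1 ≠ 0 — holds
x = -100: LHS = (-(-100)² - (-100) - 1) mod 2 = (-9901) mod 2 = 1; 1 ≠ 0 — holds

Answer: Yes, holds for both x = 100 and x = -100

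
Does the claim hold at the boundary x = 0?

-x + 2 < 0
x = 0: LHS = -0 + 2 = 2; 2 < 0 — FAILS

The relation fails at x = 0, so x = 0 is a counterexample.

Answer: No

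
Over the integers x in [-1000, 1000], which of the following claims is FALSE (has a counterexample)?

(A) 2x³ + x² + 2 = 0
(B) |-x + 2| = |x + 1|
(A) x = 0: LHS = 2·0³ + 0² + 2 = 2; 2 = 0 — FAILS
(B) x = 0: LHS = |-0 + 2| = |2| = 2, RHS = |0 + 1| = |1| = 1; 2 = 1 — FAILS

Answer: Both A and B are false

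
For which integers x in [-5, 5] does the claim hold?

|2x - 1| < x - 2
Over all integers in [-5, 5], LHS − RHS is smallest at x = 1, where it equals 2:
x = 1: LHS = |2·1 - 1| = |1| = 1, RHS = 1 - 2 = -1; 1 < -1 — FAILS
At the ends of the range:
x = -5: LHS = |2·(-5) - 1| = |-11| = 11, RHS = (-5) - 2 = -7; 11 < -7 — FAILS
x = 5: LHS = |2·5 - 1| = |9| = 9, RHS = 5 - 2 = 3; 9 < 3 — FAILS
Hence LHS − RHS is never negative, i.e. LHS ≥ RHS throughout, so the claimed relation (<) fails for every integer in [-5, 5].

Answer: None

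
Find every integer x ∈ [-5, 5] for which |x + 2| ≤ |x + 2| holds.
Over all integers in [-5, 5], LHS − RHS is largest at x = 0, where it equals 0:
x = 0: LHS = |0 + 2| = |2| = 2, RHS = |0 + 2| = |2| = 2; 2 ≤ 2 — holds
At the ends of the range:
x = -5: LHS = |(-5) + 2| = |-3| = 3, RHS = |(-5) + 2| = |-3| = 3; 3 ≤ 3 — holds
x = 5: LHS = |5 + 2| = |7| = 7, RHS = |5 + 2| = |7| = 7; 7 ≤ 7 — holds
Hence LHS − RHS is never positive, i.e. LHS ≤ RHS throughout, so the relation holds for every integer in [-5, 5].

Answer: All integers in [-5, 5]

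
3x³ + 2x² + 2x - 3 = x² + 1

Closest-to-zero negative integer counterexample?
Testing negative integers from -1 downward:
x = -1: LHS = 3·(-1)³ + 2·(-1)² + 2·(-1) - 3 = -6, RHS = (-1)² + 1 = 2; -6 = 2 — FAILS  ← closest negative counterexample to 0

Answer: x = -1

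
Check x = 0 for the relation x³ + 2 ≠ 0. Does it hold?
x = 0: LHS = 0³ + 2 = 2; 2 ≠ 0 — holds

The relation is satisfied at x = 0.

Answer: Yes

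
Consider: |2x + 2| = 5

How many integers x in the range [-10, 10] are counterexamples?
Counterexamples in [-10, 10]: {-10, -9, -8, -7, -6, -5, -4, -3, -2, -1, 0, 1, 2, 3, 4, 5, 6, 7, 8, 9, 10}.

Counting them gives 21 values.

Answer: 21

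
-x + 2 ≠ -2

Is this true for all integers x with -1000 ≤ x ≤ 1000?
The claim fails at x = 4:
x = 4: LHS = -4 + 2 = -2; -2 ≠ -2 — FAILS

Because a single integer refutes it, the statement is false.

Answer: False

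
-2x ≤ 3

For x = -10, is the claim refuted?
Substitute x = -10 into the relation:
x = -10: LHS = -2·(-10) = 20; 20 ≤ 3 — FAILS

Since the claim fails at x = -10, this value is a counterexample.

Answer: Yes, x = -10 is a counterexample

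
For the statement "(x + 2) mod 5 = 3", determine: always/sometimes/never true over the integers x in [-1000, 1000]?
Holds at x = 1: LHS = (1 + 2) mod 5 = 3 mod 5 = 3; 3 = 3 — holds
Fails at x = 0: LHS = (0 + 2) mod 5 = 2 mod 5 = 2; 2 = 3 — FAILS
It is satisfied by some integers in the range but not all.

Answer: Sometimes true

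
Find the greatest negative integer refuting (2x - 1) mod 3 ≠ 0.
Testing negative integers from -1 downward:
x = -1: LHS = (2·(-1) - 1) mod 3 = (-3) mod 3 = 0; 0 ≠ 0 — FAILS  ← closest negative counterexample to 0

Answer: x = -1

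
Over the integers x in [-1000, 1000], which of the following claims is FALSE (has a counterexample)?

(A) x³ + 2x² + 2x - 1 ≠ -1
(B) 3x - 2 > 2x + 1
(A) x = 0: LHS = 0³ + 2·0² + 2·0 - 1 = -1; -1 ≠ -1 — FAILS
(B) x = 0: LHS = 3·0 - 2 = -2, RHS = 2·0 + 1 = 1; -2 > 1 — FAILS

Answer: Both A and B are false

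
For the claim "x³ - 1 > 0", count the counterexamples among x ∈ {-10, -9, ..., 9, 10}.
Counterexamples in [-10, 10]: {-10, -9, -8, -7, -6, -5, -4, -3, -2, -1, 0, 1}.

Counting them gives 12 values.

Answer: 12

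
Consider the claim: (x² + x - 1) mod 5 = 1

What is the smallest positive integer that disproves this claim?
Testing positive integers:
x = 1: LHS = (1² + 1 - 1) mod 5 = 1 mod 5 = 1; 1 = 1 — holds
x = 2: LHS = (2² + 2 - 1) mod 5 = 5 mod 5 = 0; 0 = 1 — FAILS  ← smallest positive counterexample

Answer: x = 2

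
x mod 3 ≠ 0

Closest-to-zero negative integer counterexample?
Testing negative integers from -1 downward:
x = -1: LHS = (-1) mod 3 = 2; 2 ≠ 0 — holds
x = -2: LHS = (-2) mod 3 = 1; 1 ≠ 0 — holds
x = -3: LHS = (-3) mod 3 = 0; 0 ≠ 0 — FAILS  ← closest negative counterexample to 0

Answer: x = -3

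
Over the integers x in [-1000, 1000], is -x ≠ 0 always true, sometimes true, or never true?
Holds at x = 1: -1 ≠ 0 — holds
Fails at x = 0: LHS = -0 = 0; 0 ≠ 0 — FAILS
It is satisfied by some integers in the range but not all.

Answer: Sometimes true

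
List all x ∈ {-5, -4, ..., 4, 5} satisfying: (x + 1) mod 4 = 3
Holds for: {-2, 2}
Fails for: {-5, -4, -3, -1, 0, 1, 3, 4, 5}

Answer: {-2, 2}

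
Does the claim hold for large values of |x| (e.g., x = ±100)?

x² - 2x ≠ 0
x = 100: LHS = 100² - 2·100 = 9800; 9800 ≠ 0 — holds
x = -100: LHS = (-100)² - 2·(-100) = 10200; 10200 ≠ 0 — holds

Answer: Yes, holds for both x = 100 and x = -100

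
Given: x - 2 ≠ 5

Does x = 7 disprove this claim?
Substitute x = 7 into the relation:
x = 7: LHS = 7 - 2 = 5; 5 ≠ 5 — FAILS

Since the claim fails at x = 7, this value is a counterexample.

Answer: Yes, x = 7 is a counterexample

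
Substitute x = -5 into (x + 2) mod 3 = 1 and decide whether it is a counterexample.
Substitute x = -5 into the relation:
x = -5: LHS = ((-5) + 2) mod 3 = (-3) mod 3 = 0; 0 = 1 — FAILS

Since the claim fails at x = -5, this value is a counterexample.

Answer: Yes, x = -5 is a counterexample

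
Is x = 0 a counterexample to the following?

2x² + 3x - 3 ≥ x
Substitute x = 0 into the relation:
x = 0: LHS = 2·0² + 3·0 - 3 = -3; -3 ≥ 0 — FAILS

Since the claim fails at x = 0, this value is a counterexample.

Answer: Yes, x = 0 is a counterexample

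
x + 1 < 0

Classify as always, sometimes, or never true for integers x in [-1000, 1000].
Holds at x = -2: LHS = (-2) + 1 = -1; -1 < 0 — holds
Fails at x = 0: LHS = 0 + 1 = 1; 1 < 0 — FAILS
It is satisfied by some integers in the range but not all.

Answer: Sometimes true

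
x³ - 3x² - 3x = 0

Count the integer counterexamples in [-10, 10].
Counterexamples in [-10, 10]: {-10, -9, -8, -7, -6, -5, -4, -3, -2, -1, 1, 2, 3, 4, 5, 6, 7, 8, 9, 10}.

Counting them gives 20 values.

Answer: 20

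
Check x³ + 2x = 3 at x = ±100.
x = 100: LHS = 100³ + 2·100 = 1000200; 1000200 = 3 — FAILS
x = -100: LHS = (-100)³ + 2·(-100) = -1000200; -1000200 = 3 — FAILS

Answer: No, fails for both x = 100 and x = -100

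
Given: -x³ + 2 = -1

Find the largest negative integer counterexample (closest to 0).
Testing negative integers from -1 downward:
x = -1: LHS = -(-1)³ + 2 = 3; 3 = -1 — FAILS  ← closest negative counterexample to 0

Answer: x = -1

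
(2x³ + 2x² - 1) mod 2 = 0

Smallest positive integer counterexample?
Testing positive integers:
x = 1: LHS = (2·1³ + 2·1² - 1) mod 2 = 3 mod 2 = 1; 1 = 0 — FAILS  ← smallest positive counterexample

Answer: x = 1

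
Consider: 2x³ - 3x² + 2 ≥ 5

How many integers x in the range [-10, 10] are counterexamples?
Counterexamples in [-10, 10]: {-10, -9, -8, -7, -6, -5, -4, -3, -2, -1, 0, 1}.

Counting them gives 12 values.

Answer: 12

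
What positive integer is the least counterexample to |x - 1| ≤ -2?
Testing positive integers:
x = 1: LHS = |1 - 1| = |0| = 0; 0 ≤ -2 — FAILS  ← smallest positive counterexample

Answer: x = 1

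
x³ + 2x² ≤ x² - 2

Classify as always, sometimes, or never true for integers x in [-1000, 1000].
Holds at x = -2: LHS = (-2)³ + 2·(-2)² = 0, RHS = (-2)² - 2 = 2; 0 ≤ 2 — holds
Fails at x = 0: LHS = 0³ + 2·0² = 0, RHS = 0² - 2 = -2; 0 ≤ -2 — FAILS
It is satisfied by some integers in the range but not all.

Answer: Sometimes true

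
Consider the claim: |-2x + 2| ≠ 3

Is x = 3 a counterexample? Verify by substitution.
Substitute x = 3 into the relation:
x = 3: LHS = |-2·3 + 2| = |-4| = 4; 4 ≠ 3 — holds

The relation holds at x = 3, so it is not a counterexample.

Answer: No, x = 3 is not a counterexample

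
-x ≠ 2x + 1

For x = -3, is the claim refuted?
Substitute x = -3 into the relation:
x = -3: LHS = -(-3) = 3, RHS = 2·(-3) + 1 = -5; 3 ≠ -5 — holds

The relation holds at x = -3, so it is not a counterexample.

Answer: No, x = -3 is not a counterexample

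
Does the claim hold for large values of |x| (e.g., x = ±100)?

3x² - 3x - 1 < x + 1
x = 100: LHS = 3·100² - 3·100 - 1 = 29699, RHS = 100 + 1 = 101; 29699 < 101 — FAILS
x = -100: LHS = 3·(-100)² - 3·(-100) - 1 = 30299, RHS = (-100) + 1 = -99; 30299 < -99 — FAILS

Answer: No, fails for both x = 100 and x = -100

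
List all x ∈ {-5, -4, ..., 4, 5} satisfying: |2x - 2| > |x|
Holds for: {-5, -4, -3, -2, -1, 0, 3, 4, 5}
Fails for: {1, 2}

Answer: {-5, -4, -3, -2, -1, 0, 3, 4, 5}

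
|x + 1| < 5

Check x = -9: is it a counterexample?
Substitute x = -9 into the relation:
x = -9: LHS = |(-9) + 1| = |-8| = 8; 8 < 5 — FAILS

Since the claim fails at x = -9, this value is a counterexample.

Answer: Yes, x = -9 is a counterexample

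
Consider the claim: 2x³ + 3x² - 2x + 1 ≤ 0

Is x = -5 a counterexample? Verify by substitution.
Substitute x = -5 into the relation:
x = -5: LHS = 2·(-5)³ + 3·(-5)² - 2·(-5) + 1 = -164; -164 ≤ 0 — holds

The claim holds here, so x = -5 is not a counterexample. (A counterexample exists elsewhere, e.g. x = 0.)

Answer: No, x = -5 is not a counterexample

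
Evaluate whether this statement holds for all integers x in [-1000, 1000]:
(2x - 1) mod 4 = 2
The claim fails at x = 0:
x = 0: LHS = (2·0 - 1) mod 4 = (-1) mod 4 = 3; 3 = 2 — FAILS

Because a single integer refutes it, the statement is false.

Answer: False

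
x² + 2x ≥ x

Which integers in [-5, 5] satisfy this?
Over all integers in [-5, 5], LHS − RHS is smallest at x = 0, where it equals 0:
x = 0: LHS = 0² + 2·0 = 0; 0 ≥ 0 — holds
At the ends of the range:
x = -5: LHS = (-5)² + 2·(-5) = 15; 15 ≥ -5 — holds
x = 5: LHS = 5² + 2·5 = 35; 35 ≥ 5 — holds
Hence LHS − RHS is never negative, i.e. LHS ≥ RHS throughout, so the relation holds for every integer in [-5, 5].

Answer: All integers in [-5, 5]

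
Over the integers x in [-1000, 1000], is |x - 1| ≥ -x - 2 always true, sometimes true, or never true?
Over all integers in [-1000, 1000], LHS − RHS is smallest at x = 0, where it equals 3:
x = 0: LHS = |0 - 1| = |-1| = 1, RHS = -0 - 2 = -2; 1 ≥ -2 — holds
At the ends of the range:
x = -1000: LHS = |(-1000) - 1| = |-1001| = 1001, RHS = -(-1000) - 2 = 998; 1001 ≥ 998 — holds
x = 1000: LHS = |1000 - 1| = |999| = 999, RHS = -1000 - 2 = -1002; 999 ≥ -1002 — holds
Hence LHS − RHS is never negative, i.e. LHS ≥ RHS throughout, so the relation holds for every integer in [-1000, 1000].

No counterexample exists.

Answer: Always true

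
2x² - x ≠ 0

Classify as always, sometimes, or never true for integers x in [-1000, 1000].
Holds at x = 1: LHS = 2·1² - 1 = 1; 1 ≠ 0 — holds
Fails at x = 0: LHS = 2·0² - 0 = 0; 0 ≠ 0 — FAILS
It is satisfied by some integers in the range but not all.

Answer: Sometimes true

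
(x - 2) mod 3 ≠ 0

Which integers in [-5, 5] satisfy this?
Holds for: {-5, -3, -2, 0, 1, 3, 4}
Fails for: {-4, -1, 2, 5}

Answer: {-5, -3, -2, 0, 1, 3, 4}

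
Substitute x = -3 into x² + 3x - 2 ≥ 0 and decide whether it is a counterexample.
Substitute x = -3 into the relation:
x = -3: LHS = (-3)² + 3·(-3) - 2 = -2; -2 ≥ 0 — FAILS

Since the claim fails at x = -3, this value is a counterexample.

Answer: Yes, x = -3 is a counterexample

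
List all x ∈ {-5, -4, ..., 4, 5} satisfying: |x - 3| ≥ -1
An absolute value is never negative, so the left side is ≥ 0 for every x, while the right side is -1. Tightest case in [-5, 5] is x = 3:
x = 3: LHS = |3 - 3| = |0| = 0; 0 ≥ -1 — holds
Hence LHS − RHS is never negative, i.e. LHS ≥ RHS throughout, so the relation holds for every integer in [-5, 5].

Answer: All integers in [-5, 5]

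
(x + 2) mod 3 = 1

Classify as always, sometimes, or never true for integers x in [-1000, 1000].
Holds at x = -1: LHS = ((-1) + 2) mod 3 = 1 mod 3 = 1; 1 = 1 — holds
Fails at x = 0: LHS = (0 + 2) mod 3 = 2 mod 3 = 2; 2 = 1 — FAILS
It is satisfied by some integers in the range but not all.

Answer: Sometimes true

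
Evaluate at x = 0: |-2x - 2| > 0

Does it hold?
x = 0: LHS = |-2·0 - 2| = |-2| = 2; 2 > 0 — holds

The relation is satisfied at x = 0.

Answer: Yes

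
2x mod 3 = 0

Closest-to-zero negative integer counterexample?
Testing negative integers from -1 downward:
x = -1: LHS = (2·(-1)) mod 3 = (-2) mod 3 = 1; 1 = 0 — FAILS  ← closest negative counterexample to 0

Answer: x = -1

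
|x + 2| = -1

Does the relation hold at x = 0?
x = 0: LHS = |0 + 2| = |2| = 2; 2 = -1 — FAILS

The relation fails at x = 0, so x = 0 is a counterexample.

Answer: No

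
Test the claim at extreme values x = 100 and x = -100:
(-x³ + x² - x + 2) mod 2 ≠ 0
x = 100: LHS = (-100³ + 100² - 100 + 2) mod 2 = (-990098) mod 2 = 0; 0 ≠ 0 — FAILS
x = -100: LHS = (-(-100)³ + (-100)² - (-100) + 2) mod 2 = 1010102 mod 2 = 0; 0 ≠ 0 — FAILS

Answer: No, fails for both x = 100 and x = -100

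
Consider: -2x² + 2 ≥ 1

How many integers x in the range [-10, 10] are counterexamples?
Counterexamples in [-10, 10]: {-10, -9, -8, -7, -6, -5, -4, -3, -2, -1, 1, 2, 3, 4, 5, 6, 7, 8, 9, 10}.

Counting them gives 20 values.

Answer: 20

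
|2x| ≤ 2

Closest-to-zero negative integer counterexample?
Testing negative integers from -1 downward:
x = -1: LHS = |2·(-1)| = |-2| = 2; 2 ≤ 2 — holds
x = -2: LHS = |2·(-2)| = |-4| = 4; 4 ≤ 2 — FAILS  ← closest negative counterexample to 0

Answer: x = -2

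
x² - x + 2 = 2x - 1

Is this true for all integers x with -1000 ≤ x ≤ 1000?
The claim fails at x = 0:
x = 0: LHS = 0² - 0 + 2 = 2, RHS = 2·0 - 1 = -1; 2 = -1 — FAILS

Because a single integer refutes it, the statement is false.

Answer: False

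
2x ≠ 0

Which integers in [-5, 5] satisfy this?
Holds for: {-5, -4, -3, -2, -1, 1, 2, 3, 4, 5}
Fails for: {0}

Answer: {-5, -4, -3, -2, -1, 1, 2, 3, 4, 5}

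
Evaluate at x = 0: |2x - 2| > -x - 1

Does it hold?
x = 0: LHS = |2·0 - 2| = |-2| = 2, RHS = -0 - 1 = -1; 2 > -1 — holds

The relation is satisfied at x = 0.

Answer: Yes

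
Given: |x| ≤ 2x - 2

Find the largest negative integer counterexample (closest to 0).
Testing negative integers from -1 downward:
x = -1: LHS = |-1| = 1, RHS = 2·(-1) - 2 = -4; 1 ≤ -4 — FAILS  ← closest negative counterexample to 0

Answer: x = -1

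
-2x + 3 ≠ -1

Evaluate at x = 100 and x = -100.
x = 100: LHS = -2·100 + 3 = -197; -197 ≠ -1 — holds
x = -100: LHS = -2·(-100) + 3 = 203; 203 ≠ -1 — holds

Answer: Yes, holds for both x = 100 and x = -100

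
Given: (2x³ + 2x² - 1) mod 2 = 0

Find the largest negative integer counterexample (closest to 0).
Testing negative integers from -1 downward:
x = -1: LHS = (2·(-1)³ + 2·(-1)² - 1) mod 2 = (-1) mod 2 = 1; 1 = 0 — FAILS  ← closest negative counterexample to 0

Answer: x = -1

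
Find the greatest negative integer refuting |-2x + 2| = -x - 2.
Testing negative integers from -1 downward:
x = -1: LHS = |-2·(-1) + 2| = |4| = 4, RHS = -(-1) - 2 = -1; 4 = -1 — FAILS  ← closest negative counterexample to 0

Answer: x = -1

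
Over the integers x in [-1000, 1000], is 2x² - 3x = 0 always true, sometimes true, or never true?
Holds at x = 0: LHS = 2·0² - 3·0 = 0; 0 = 0 — holds
Fails at x = 1: LHS = 2·1² - 3·1 = -1; -1 = 0 — FAILS
It is satisfied by some integers in the range but not all.

Answer: Sometimes true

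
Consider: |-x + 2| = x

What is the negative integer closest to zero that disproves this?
Testing negative integers from -1 downward:
x = -1: LHS = |-(-1) + 2| = |3| = 3; 3 = -1 — FAILS  ← closest negative counterexample to 0

Answer: x = -1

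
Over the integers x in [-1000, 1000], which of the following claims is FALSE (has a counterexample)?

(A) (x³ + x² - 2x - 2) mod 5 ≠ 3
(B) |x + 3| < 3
(A) x = 0: LHS = (0³ + 0² - 2·0 - 2) mod 5 = (-2) mod 5 = 3; 3 ≠ 3 — FAILS
(B) x = 0: LHS = |0 + 3| = |3| = 3; 3 < 3 — FAILS

Answer: Both A and B are false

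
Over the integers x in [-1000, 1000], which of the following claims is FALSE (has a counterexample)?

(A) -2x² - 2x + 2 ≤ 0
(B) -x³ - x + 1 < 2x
(A) x = 0: LHS = -2·0² - 2·0 + 2 = 2; 2 ≤ 0 — FAILS
(B) x = 0: LHS = -0³ - 0 + 1 = 1, RHS = 2·0 = 0; 1 < 0 — FAILS

Answer: Both A and B are false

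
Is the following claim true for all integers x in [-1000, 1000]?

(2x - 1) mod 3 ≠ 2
The claim fails at x = 0:
x = 0: LHS = (2·0 - 1) mod 3 = (-1) mod 3 = 2; 2 ≠ 2 — FAILS

Because a single integer refutes it, the statement is false.

Answer: False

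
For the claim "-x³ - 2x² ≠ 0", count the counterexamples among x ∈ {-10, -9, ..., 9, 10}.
Counterexamples in [-10, 10]: {-2, 0}.

Counting them gives 2 values.

Answer: 2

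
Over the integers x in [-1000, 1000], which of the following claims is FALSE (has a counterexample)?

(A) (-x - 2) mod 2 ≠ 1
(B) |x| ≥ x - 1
(A) x = 1: LHS = (-1 - 2) mod 2 = (-3) mod 2 = 1; 1 ≠ 1 — FAILS

(B) Over all integers in [-1000, 1000], LHS − RHS is smallest at x = 0, where it equals 1:
x = 0: LHS = |0| = 0, RHS = 0 - 1 = -1; 0 ≥ -1 — holds
At the ends of the range:
x = -1000: LHS = |-1000| = 1000, RHS = (-1000) - 1 = -1001; 1000 ≥ -1001 — holds
x = 1000: LHS = |1000| = 1000, RHS = 1000 - 1 = 999; 1000 ≥ 999 — holds
Hence LHS − RHS is never negative, i.e. LHS ≥ RHS throughout, so the relation holds for every integer in [-1000, 1000].

Only (A) has a counterexample.

Answer: A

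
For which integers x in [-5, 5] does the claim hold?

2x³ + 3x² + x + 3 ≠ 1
Track d = LHS − RHS over the integers in [-5, 5]. Equality would need d = 0, but d changes sign only between consecutive integers, jumping over 0:
x = -2: LHS = 2·(-2)³ + 3·(-2)² + (-2) + 3 = -3; -3 ≠ 1 — holds  (d = -4)
x = -1: LHS = 2·(-1)³ + 3·(-1)² + (-1) + 3 = 3; 3 ≠ 1 — holds  (d = 2)
Away from these crossings d keeps a constant sign, and checking every integer in [-5, 5] confirms d ≠ 0 throughout. Hence the two sides are never equal, so the relation holds for every integer in [-5, 5].

Answer: All integers in [-5, 5]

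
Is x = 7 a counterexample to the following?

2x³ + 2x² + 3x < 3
Substitute x = 7 into the relation:
x = 7: LHS = 2·7³ + 2·7² + 3·7 = 805; 805 < 3 — FAILS

Since the claim fails at x = 7, this value is a counterexample.

Answer: Yes, x = 7 is a counterexample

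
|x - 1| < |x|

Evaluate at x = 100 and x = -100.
x = 100: LHS = |100 - 1| = |99| = 99, RHS = |100| = 100; 99 < 100 — holds
x = -100: LHS = |(-100) - 1| = |-101| = 101, RHS = |-100| = 100; 101 < 100 — FAILS

Answer: Partially: holds for x = 100, fails for x = -100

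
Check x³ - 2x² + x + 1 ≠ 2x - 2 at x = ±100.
x = 100: LHS = 100³ - 2·100² + 100 + 1 = 980101, RHS = 2·100 - 2 = 198; 980101 ≠ 198 — holds
x = -100: LHS = (-100)³ - 2·(-100)² + (-100) + 1 = -1020099, RHS = 2·(-100) - 2 = -202; -1020099 ≠ -202 — holds

Answer: Yes, holds for both x = 100 and x = -100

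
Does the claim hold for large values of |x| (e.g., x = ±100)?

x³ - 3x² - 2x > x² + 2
x = 100: LHS = 100³ - 3·100² - 2·100 = 969800, RHS = 100² + 2 = 10002; 969800 > 10002 — holds
x = -100: LHS = (-100)³ - 3·(-100)² - 2·(-100) = -1029800, RHS = (-100)² + 2 = 10002; -1029800 > 10002 — FAILS

Answer: Partially: holds for x = 100, fails for x = -100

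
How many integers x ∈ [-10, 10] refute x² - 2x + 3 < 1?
Counterexamples in [-10, 10]: {-10, -9, -8, -7, -6, -5, -4, -3, -2, -1, 0, 1, 2, 3, 4, 5, 6, 7, 8, 9, 10}.

Counting them gives 21 values.

Answer: 21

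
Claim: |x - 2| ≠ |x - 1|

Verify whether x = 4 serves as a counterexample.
Substitute x = 4 into the relation:
x = 4: LHS = |4 - 2| = |2| = 2, RHS = |4 - 1| = |3| = 3; 2 ≠ 3 — holds

The relation holds at x = 4, so it is not a counterexample.

Answer: No, x = 4 is not a counterexample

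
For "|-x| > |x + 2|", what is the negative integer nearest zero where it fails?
Testing negative integers from -1 downward:
x = -1: LHS = |-(-1)| = |1| = 1, RHS = |(-1) + 2| = |1| = 1; 1 > 1 — FAILS  ← closest negative counterexample to 0

Answer: x = -1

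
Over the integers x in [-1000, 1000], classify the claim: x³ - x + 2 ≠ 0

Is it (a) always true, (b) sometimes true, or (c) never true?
Track d = LHS − RHS over the integers in [-1000, 1000]. Equality would need d = 0, but d changes sign only between consecutive integers, jumping over 0:
x = -2: LHS = (-2)³ - (-2) + 2 = -4; -4 ≠ 0 — holds  (d = -4)
x = -1: LHS = (-1)³ - (-1) + 2 = 2; 2 ≠ 0 — holds  (d = 2)
Away from these crossings d keeps a constant sign, and checking every integer in [-1000, 1000] confirms d ≠ 0 throughout. Hence the two sides are never equal, so the relation holds for every integer in [-1000, 1000].

No counterexample exists.

Answer: Always true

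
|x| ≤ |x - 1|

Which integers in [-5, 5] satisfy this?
Holds for: {-5, -4, -3, -2, -1, 0}
Fails for: {1, 2, 3, 4, 5}

Answer: {-5, -4, -3, -2, -1, 0}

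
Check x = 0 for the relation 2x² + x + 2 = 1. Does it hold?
x = 0: LHS = 2·0² + 0 + 2 = 2; 2 = 1 — FAILS

The relation fails at x = 0, so x = 0 is a counterexample.

Answer: No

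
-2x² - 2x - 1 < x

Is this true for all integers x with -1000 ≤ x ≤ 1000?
The claim fails at x = -1:
x = -1: LHS = -2·(-1)² - 2·(-1) - 1 = -1; -1 < -1 — FAILS

Because a single integer refutes it, the statement is false.

Answer: False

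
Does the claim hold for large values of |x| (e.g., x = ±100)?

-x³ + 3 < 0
x = 100: LHS = -100³ + 3 = -999997; -999997 < 0 — holds
x = -100: LHS = -(-100)³ + 3 = 1000003; 1000003 < 0 — FAILS

Answer: Partially: holds for x = 100, fails for x = -100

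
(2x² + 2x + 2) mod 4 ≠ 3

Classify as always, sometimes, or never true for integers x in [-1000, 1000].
For a polynomial with integer coefficients, its value mod 4 depends only on x mod 4, so it suffices to check one representative of each residue class, x = 0, 1, 2, 3:
x = 0: LHS = (2·0² + 2·0 + 2) mod 4 = 2 mod 4 = 2; 2 ≠ 3 — holds
x = 1: LHS = (2·1² + 2·1 + 2) mod 4 = 6 mod 4 = 2; 2 ≠ 3 — holds
x = 2: LHS = (2·2² + 2·2 + 2) mod 4 = 14 mod 4 = 2; 2 ≠ 3 — holds
x = 3: LHS = (2·3² + 2·3 + 2) mod 4 = 26 mod 4 = 2; 2 ≠ 3 — holds
The relation holds in every residue class, so the relation holds for every integer in [-1000, 1000].

No counterexample exists.

Answer: Always true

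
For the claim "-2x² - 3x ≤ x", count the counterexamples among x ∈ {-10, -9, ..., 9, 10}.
Counterexamples in [-10, 10]: {-1}.

Counting them gives 1 values.

Answer: 1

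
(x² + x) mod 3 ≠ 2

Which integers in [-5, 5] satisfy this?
Holds for: {-4, -3, -1, 0, 2, 3, 5}
Fails for: {-5, -2, 1, 4}

Answer: {-4, -3, -1, 0, 2, 3, 5}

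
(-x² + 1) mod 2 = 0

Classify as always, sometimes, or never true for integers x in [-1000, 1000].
Holds at x = 1: LHS = (-1² + 1) mod 2 = 0 mod 2 = 0; 0 = 0 — holds
Fails at x = 0: LHS = (-0² + 1) mod 2 = 1 mod 2 = 1; 1 = 0 — FAILS
It is satisfied by some integers in the range but not all.

Answer: Sometimes true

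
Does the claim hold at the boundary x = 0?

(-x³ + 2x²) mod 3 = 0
x = 0: LHS = (-0³ + 2·0²) mod 3 = 0 mod 3 = 0; 0 = 0 — holds

The relation is satisfied at x = 0.

Answer: Yes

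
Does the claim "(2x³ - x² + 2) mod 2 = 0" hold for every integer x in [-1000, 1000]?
The claim fails at x = 1:
x = 1: LHS = (2·1³ - 1² + 2) mod 2 = 3 mod 2 = 1; 1 = 0 — FAILS

Because a single integer refutes it, the statement is false.

Answer: False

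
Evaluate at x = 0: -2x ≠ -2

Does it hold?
x = 0: LHS = -2·0 = 0; 0 ≠ -2 — holds

The relation is satisfied at x = 0.

Answer: Yes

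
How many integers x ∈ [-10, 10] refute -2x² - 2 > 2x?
Counterexamples in [-10, 10]: {-10, -9, -8, -7, -6, -5, -4, -3, -2, -1, 0, 1, 2, 3, 4, 5, 6, 7, 8, 9, 10}.

Counting them gives 21 values.

Answer: 21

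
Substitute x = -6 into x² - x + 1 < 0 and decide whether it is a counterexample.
Substitute x = -6 into the relation:
x = -6: LHS = (-6)² - (-6) + 1 = 43; 43 < 0 — FAILS

Since the claim fails at x = -6, this value is a counterexample.

Answer: Yes, x = -6 is a counterexample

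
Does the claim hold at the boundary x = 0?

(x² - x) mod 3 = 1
x = 0: LHS = (0² - 0) mod 3 = 0 mod 3 = 0; 0 = 1 — FAILS

The relation fails at x = 0, so x = 0 is a counterexample.

Answer: No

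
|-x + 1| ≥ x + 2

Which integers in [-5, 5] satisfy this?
Holds for: {-5, -4, -3, -2, -1}
Fails for: {0, 1, 2, 3, 4, 5}

Answer: {-5, -4, -3, -2, -1}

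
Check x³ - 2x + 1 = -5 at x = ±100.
x = 100: LHS = 100³ - 2·100 + 1 = 999801; 999801 = -5 — FAILS
x = -100: LHS = (-100)³ - 2·(-100) + 1 = -999799; -999799 = -5 — FAILS

Answer: No, fails for both x = 100 and x = -100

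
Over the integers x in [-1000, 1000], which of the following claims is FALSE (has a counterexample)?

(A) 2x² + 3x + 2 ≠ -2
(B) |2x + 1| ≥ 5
(A) Over all integers in [-1000, 1000], LHS − RHS is always positive; it is smallest at x = -1, where it equals 3:
x = -1: LHS = 2·(-1)² + 3·(-1) + 2 = 1; 1 ≠ -2 — holds
At the ends of the range:
x = -1000: LHS = 2·(-1000)² + 3·(-1000) + 2 = 1997002; 1997002 ≠ -2 — holds
x = 1000: LHS = 2·1000² + 3·1000 + 2 = 2003002; 2003002 ≠ -2 — holds
Hence LHS − RHS is never 0, i.e. the two sides are never equal, so the relation holds for every integer in [-1000, 1000].

(B) x = 0: LHS = |2·0 + 1| = |1| = 1; 1 ≥ 5 — FAILS

Only (B) has a counterexample.

Answer: B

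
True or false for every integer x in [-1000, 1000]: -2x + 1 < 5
The claim fails at x = -2:
x = -2: LHS = -2·(-2) + 1 = 5; 5 < 5 — FAILS

Because a single integer refutes it, the statement is false.

Answer: False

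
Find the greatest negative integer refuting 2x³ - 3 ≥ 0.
Testing negative integers from -1 downward:
x = -1: LHS = 2·(-1)³ - 3 = -5; -5 ≥ 0 — FAILS  ← closest negative counterexample to 0

Answer: x = -1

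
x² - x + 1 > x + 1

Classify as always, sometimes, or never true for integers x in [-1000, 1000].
Holds at x = -1: LHS = (-1)² - (-1) + 1 = 3, RHS = (-1) + 1 = 0; 3 > 0 — holds
Fails at x = 0: LHS = 0² - 0 + 1 = 1, RHS = 0 + 1 = 1; 1 > 1 — FAILS
It is satisfied by some integers in the range but not all.

Answer: Sometimes true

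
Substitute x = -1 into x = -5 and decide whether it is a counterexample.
Substitute x = -1 into the relation:
x = -1: -1 = -5 — FAILS

Since the claim fails at x = -1, this value is a counterexample.

Answer: Yes, x = -1 is a counterexample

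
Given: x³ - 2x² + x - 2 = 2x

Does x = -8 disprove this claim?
Substitute x = -8 into the relation:
x = -8: LHS = (-8)³ - 2·(-8)² + (-8) - 2 = -650, RHS = 2·(-8) = -16; -650 = -16 — FAILS

Since the claim fails at x = -8, this value is a counterexample.

Answer: Yes, x = -8 is a counterexample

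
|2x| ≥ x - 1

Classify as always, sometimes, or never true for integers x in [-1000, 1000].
Over all integers in [-1000, 1000], LHS − RHS is smallest at x = 0, where it equals 1:
x = 0: LHS = |2·0| = |0| = 0, RHS = 0 - 1 = -1; 0 ≥ -1 — holds
At the ends of the range:
x = -1000: LHS = |2·(-1000)| = |-2000| = 2000, RHS = (-1000) - 1 = -1001; 2000 ≥ -1001 — holds
x = 1000: LHS = |2·1000| = |2000| = 2000, RHS = 1000 - 1 = 999; 2000 ≥ 999 — holds
Hence LHS − RHS is never negative, i.e. LHS ≥ RHS throughout, so the relation holds for every integer in [-1000, 1000].

No counterexample exists.

Answer: Always true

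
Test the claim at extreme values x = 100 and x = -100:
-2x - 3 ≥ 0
x = 100: LHS = -2·100 - 3 = -203; -203 ≥ 0 — FAILS
x = -100: LHS = -2·(-100) - 3 = 197; 197 ≥ 0 — holds

Answer: Partially: fails for x = 100, holds for x = -100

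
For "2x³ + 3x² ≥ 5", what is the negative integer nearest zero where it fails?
Testing negative integers from -1 downward:
x = -1: LHS = 2·(-1)³ + 3·(-1)² = 1; 1 ≥ 5 — FAILS  ← closest negative counterexample to 0

Answer: x = -1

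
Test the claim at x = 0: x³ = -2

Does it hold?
x = 0: LHS = 0³ = 0; 0 = -2 — FAILS

The relation fails at x = 0, so x = 0 is a counterexample.

Answer: No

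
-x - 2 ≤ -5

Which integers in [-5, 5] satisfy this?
Holds for: {3, 4, 5}
Fails for: {-5, -4, -3, -2, -1, 0, 1, 2}

Answer: {3, 4, 5}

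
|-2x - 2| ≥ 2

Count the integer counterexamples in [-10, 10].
Counterexamples in [-10, 10]: {-1}.

Counting them gives 1 values.

Answer: 1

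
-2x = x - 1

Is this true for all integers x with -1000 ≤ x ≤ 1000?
The claim fails at x = 0:
x = 0: LHS = -2·0 = 0, RHS = 0 - 1 = -1; 0 = -1 — FAILS

Because a single integer refutes it, the statement is false.

Answer: False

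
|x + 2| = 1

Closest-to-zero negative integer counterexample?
Testing negative integers from -1 downward:
x = -1: LHS = |(-1) + 2| = |1| = 1; 1 = 1 — holds
x = -2: LHS = |(-2) + 2| = |0| = 0; 0 = 1 — FAILS  ← closest negative counterexample to 0

Answer: x = -2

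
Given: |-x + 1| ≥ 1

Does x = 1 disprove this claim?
Substitute x = 1 into the relation:
x = 1: LHS = |-1 + 1| = |0| = 0; 0 ≥ 1 — FAILS

Since the claim fails at x = 1, this value is a counterexample.

Answer: Yes, x = 1 is a counterexample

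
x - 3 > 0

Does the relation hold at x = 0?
x = 0: LHS = 0 - 3 = -3; -3 > 0 — FAILS

The relation fails at x = 0, so x = 0 is a counterexample.

Answer: No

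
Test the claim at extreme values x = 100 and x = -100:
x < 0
x = 100: 100 < 0 — FAILS
x = -100: -100 < 0 — holds

Answer: Partially: fails for x = 100, holds for x = -100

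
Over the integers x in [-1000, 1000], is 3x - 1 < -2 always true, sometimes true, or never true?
Holds at x = -1: LHS = 3·(-1) - 1 = -4; -4 < -2 — holds
Fails at x = 0: LHS = 3·0 - 1 = -1; -1 < -2 — FAILS
It is satisfied by some integers in the range but not all.

Answer: Sometimes true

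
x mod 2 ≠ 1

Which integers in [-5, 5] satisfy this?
Holds for: {-4, -2, 0, 2, 4}
Fails for: {-5, -3, -1, 1, 3, 5}

Answer: {-4, -2, 0, 2, 4}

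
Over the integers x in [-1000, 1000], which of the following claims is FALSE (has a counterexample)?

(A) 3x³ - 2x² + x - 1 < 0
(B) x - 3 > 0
(A) x = 1: LHS = 3·1³ - 2·1² + 1 - 1 = 1; 1 < 0 — FAILS
(B) x = 0: LHS = 0 - 3 = -3; -3 > 0 — FAILS

Answer: Both A and B are false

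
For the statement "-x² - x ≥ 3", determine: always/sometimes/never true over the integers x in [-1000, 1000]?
Over all integers in [-1000, 1000], LHS − RHS is largest at x = 0, where it equals -3:
x = 0: LHS = -0² - 0 = 0; 0 ≥ 3 — FAILS
At the ends of the range:
x = -1000: LHS = -(-1000)² - (-1000) = -999000; -999000 ≥ 3 — FAILS
x = 1000: LHS = -1000² - 1000 = -1001000; -1001000 ≥ 3 — FAILS
Hence LHS − RHS is never zero or positive, i.e. LHS < RHS throughout, so the claimed relation (≥) fails for every integer in [-1000, 1000].

No integer in the range satisfies it.

Answer: Never true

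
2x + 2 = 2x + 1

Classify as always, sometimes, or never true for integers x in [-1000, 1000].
Over all integers in [-1000, 1000], LHS − RHS is always positive; it is smallest at x = 0, where it equals 1:
x = 0: LHS = 2·0 + 2 = 2, RHS = 2·0 + 1 = 1; 2 = 1 — FAILS
At the ends of the range:
x = -1000: LHS = 2·(-1000) + 2 = -1998, RHS = 2·(-1000) + 1 = -1999; -1998 = -1999 — FAILS
x = 1000: LHS = 2·1000 + 2 = 2002, RHS = 2·1000 + 1 = 2001; 2002 = 2001 — FAILS
Hence LHS − RHS is never 0, i.e. the two sides are never equal, so the claimed relation (=) fails for every integer in [-1000, 1000].

No integer in the range satisfies it.

Answer: Never true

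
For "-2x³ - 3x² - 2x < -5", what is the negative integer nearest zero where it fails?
Testing negative integers from -1 downward:
x = -1: LHS = -2·(-1)³ - 3·(-1)² - 2·(-1) = 1; 1 < -5 — FAILS  ← closest negative counterexample to 0

Answer: x = -1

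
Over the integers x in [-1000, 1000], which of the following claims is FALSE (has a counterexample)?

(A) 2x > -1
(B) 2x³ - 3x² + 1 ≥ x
(A) x = -1: LHS = 2·(-1) = -2; -2 > -1 — FAILS
(B) x = 1: LHS = 2·1³ - 3·1² + 1 = 0; 0 ≥ 1 — FAILS

Answer: Both A and B are false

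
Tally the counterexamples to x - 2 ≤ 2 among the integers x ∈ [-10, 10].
Counterexamples in [-10, 10]: {5, 6, 7, 8, 9, 10}.

Counting them gives 6 values.

Answer: 6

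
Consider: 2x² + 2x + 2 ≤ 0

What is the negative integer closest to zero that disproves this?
Testing negative integers from -1 downward:
x = -1: LHS = 2·(-1)² + 2·(-1) + 2 = 2; 2 ≤ 0 — FAILS  ← closest negative counterexample to 0

Answer: x = -1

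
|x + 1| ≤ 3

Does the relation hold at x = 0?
x = 0: LHS = |0 + 1| = |1| = 1; 1 ≤ 3 — holds

The relation is satisfied at x = 0.

Answer: Yes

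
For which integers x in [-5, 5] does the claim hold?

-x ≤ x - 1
Holds for: {1, 2, 3, 4, 5}
Fails for: {-5, -4, -3, -2, -1, 0}

Answer: {1, 2, 3, 4, 5}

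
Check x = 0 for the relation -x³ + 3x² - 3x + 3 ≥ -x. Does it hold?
x = 0: LHS = -0³ + 3·0² - 3·0 + 3 = 3, RHS = -0 = 0; 3 ≥ 0 — holds

The relation is satisfied at x = 0.

Answer: Yes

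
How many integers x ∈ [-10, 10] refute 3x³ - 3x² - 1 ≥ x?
Counterexamples in [-10, 10]: {-10, -9, -8, -7, -6, -5, -4, -3, -2, -1, 0, 1}.

Counting them gives 12 values.

Answer: 12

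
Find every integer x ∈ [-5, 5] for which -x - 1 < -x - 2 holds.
Over all integers in [-5, 5], LHS − RHS is smallest at x = 0, where it equals 1:
x = 0: LHS = -0 - 1 = -1, RHS = -0 - 2 = -2; -1 < -2 — FAILS
At the ends of the range:
x = -5: LHS = -(-5) - 1 = 4, RHS = -(-5) - 2 = 3; 4 < 3 — FAILS
x = 5: LHS = -5 - 1 = -6, RHS = -5 - 2 = -7; -6 < -7 — FAILS
Hence LHS − RHS is never negative, i.e. LHS ≥ RHS throughout, so the claimed relation (<) fails for every integer in [-5, 5].

Answer: None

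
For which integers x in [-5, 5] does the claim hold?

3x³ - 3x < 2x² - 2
Holds for: {-5, -4, -3, -2}
Fails for: {-1, 0, 1, 2, 3, 4, 5}

Answer: {-5, -4, -3, -2}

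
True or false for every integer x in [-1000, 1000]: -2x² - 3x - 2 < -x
Over all integers in [-1000, 1000], LHS − RHS is largest at x = 0, where it equals -2:
x = 0: LHS = -2·0² - 3·0 - 2 = -2, RHS = -0 = 0; -2 < 0 — holds
At the ends of the range:
x = -1000: LHS = -2·(-1000)² - 3·(-1000) - 2 = -1997002, RHS = -(-1000) = 1000; -1997002 < 1000 — holds
x = 1000: LHS = -2·1000² - 3·1000 - 2 = -2003002; -2003002 < -1000 — holds
Hence LHS − RHS is never zero or positive, i.e. LHS < RHS throughout, so the relation holds for every integer in [-1000, 1000].

No counterexample exists.

Answer: True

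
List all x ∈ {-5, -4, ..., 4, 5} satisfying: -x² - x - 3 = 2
Over all integers in [-5, 5], LHS − RHS is always negative; it is closest to 0 at x = 0, where it equals -5:
x = 0: LHS = -0² - 0 - 3 = -3; -3 = 2 — FAILS
At the ends of the range:
x = -5: LHS = -(-5)² - (-5) - 3 = -23; -23 = 2 — FAILS
x = 5: LHS = -5² - 5 - 3 = -33; -33 = 2 — FAILS
Hence LHS − RHS is never 0, i.e. the two sides are never equal, so the claimed relation (=) fails for every integer in [-5, 5].

Answer: None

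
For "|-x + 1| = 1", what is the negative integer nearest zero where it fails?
Testing negative integers from -1 downward:
x = -1: LHS = |-(-1) + 1| = |2| = 2; 2 = 1 — FAILS  ← closest negative counterexample to 0

Answer: x = -1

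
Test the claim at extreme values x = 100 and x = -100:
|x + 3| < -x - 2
x = 100: LHS = |100 + 3| = |103| = 103, RHS = -100 - 2 = -102; 103 < -102 — FAILS
x = -100: LHS = |(-100) + 3| = |-97| = 97, RHS = -(-100) - 2 = 98; 97 < 98 — holds

Answer: Partially: fails for x = 100, holds for x = -100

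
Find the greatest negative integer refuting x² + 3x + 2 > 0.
Testing negative integers from -1 downward:
x = -1: LHS = (-1)² + 3·(-1) + 2 = 0; 0 > 0 — FAILS  ← closest negative counterexample to 0

Answer: x = -1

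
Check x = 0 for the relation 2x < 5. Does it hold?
x = 0: LHS = 2·0 = 0; 0 < 5 — holds

The relation is satisfied at x = 0.

Answer: Yes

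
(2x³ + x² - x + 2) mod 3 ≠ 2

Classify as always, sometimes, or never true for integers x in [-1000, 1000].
Holds at x = 1: LHS = (2·1³ + 1² - 1 + 2) mod 3 = 4 mod 3 = 1; 1 ≠ 2 — holds
Fails at x = 0: LHS = (2·0³ + 0² - 0 + 2) mod 3 = 2 mod 3 = 2; 2 ≠ 2 — FAILS
It is satisfied by some integers in the range but not all.

Answer: Sometimes true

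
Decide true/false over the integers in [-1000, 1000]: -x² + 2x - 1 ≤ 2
Over all integers in [-1000, 1000], LHS − RHS is largest at x = 1, where it equals -2:
x = 1: LHS = -1² + 2·1 - 1 = 0; 0 ≤ 2 — holds
At the ends of the range:
x = -1000: LHS = -(-1000)² + 2·(-1000) - 1 = -1002001; -1002001 ≤ 2 — holds
x = 1000: LHS = -1000² + 2·1000 - 1 = -998001; -998001 ≤ 2 — holds
Hence LHS − RHS is never positive, i.e. LHS ≤ RHS throughout, so the relation holds for every integer in [-1000, 1000].

No counterexample exists.

Answer: True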